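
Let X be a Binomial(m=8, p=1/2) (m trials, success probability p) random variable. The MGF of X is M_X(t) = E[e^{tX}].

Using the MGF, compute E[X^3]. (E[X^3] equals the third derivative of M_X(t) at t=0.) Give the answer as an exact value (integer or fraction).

E[X^3] = d^3M/dt^3 |_{t=0} = 88

M_X(t) = (e^(t)/2 + 1/2)^8
dM/dt = e^(8*t)/32 + 7*e^(7*t)/32 + 21*e^(6*t)/32 + 35*e^(5*t)/32 + 35*e^(4*t)/32 + 21*e^(3*t)/32 + 7*e^(2*t)/32 + e^(t)/32
d^2M/dt^2 = e^(8*t)/4 + 49*e^(7*t)/32 + 63*e^(6*t)/16 + 175*e^(5*t)/32 + 35*e^(4*t)/8 + 63*e^(3*t)/32 + 7*e^(2*t)/16 + e^(t)/32
d^3M/dt^3 = 2*e^(8*t) + 343*e^(7*t)/32 + 189*e^(6*t)/8 + 875*e^(5*t)/32 + 35*e^(4*t)/2 + 189*e^(3*t)/32 + 7*e^(2*t)/8 + e^(t)/32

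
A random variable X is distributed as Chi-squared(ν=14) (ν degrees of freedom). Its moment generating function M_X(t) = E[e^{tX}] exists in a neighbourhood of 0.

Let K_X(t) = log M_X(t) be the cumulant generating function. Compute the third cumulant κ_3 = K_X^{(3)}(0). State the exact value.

M_X(t) = (1 - 2*t)^(-7)
K_X(t) = log M_X(t) = -7*log(1 - 2*t)
K^(3)(t) = -112/(8*t^3 - 12*t^2 + 6*t - 1)

κ_3 = K^(3)(0) = 112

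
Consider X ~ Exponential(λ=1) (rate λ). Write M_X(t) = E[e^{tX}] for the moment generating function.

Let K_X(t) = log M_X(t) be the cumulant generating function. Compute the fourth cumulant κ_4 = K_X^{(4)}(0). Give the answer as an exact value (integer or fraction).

κ_4 = d^4K/dt^4 |_{t=0} = 6

M_X(t) = 1/(1 - t)
K_X(t) = log M_X(t) = -log(1 - t)
dK/dt = -1/(t - 1)
d^2K/dt^2 = 1/(t^2 - 2*t + 1)
d^3K/dt^3 = -2/(t^3 - 3*t^2 + 3*t - 1)
d^4K/dt^4 = 6/(t^4 - 4*t^3 + 6*t^2 - 4*t + 1)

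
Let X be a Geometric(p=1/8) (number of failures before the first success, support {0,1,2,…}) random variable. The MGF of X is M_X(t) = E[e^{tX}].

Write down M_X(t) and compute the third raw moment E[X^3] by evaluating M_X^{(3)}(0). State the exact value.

E[X^3] = M′′′(0) = 2359

M_X(t) = 1/(8*(1 - 7*e^(t)/8))
M′(t) = 7*e^(t)/(49*e^(2*t) - 112*e^(t) + 64)
M′′(t) = (-49*e^(2*t) - 56*e^(t))/(343*e^(3*t) - 1176*e^(2*t) + 1344*e^(t) - 512)
M′′′(t) = (343*e^(3*t) + 1568*e^(2*t) + 448*e^(t))/(2401*e^(4*t) - 10976*e^(3*t) + 18816*e^(2*t) - 14336*e^(t) + 4096)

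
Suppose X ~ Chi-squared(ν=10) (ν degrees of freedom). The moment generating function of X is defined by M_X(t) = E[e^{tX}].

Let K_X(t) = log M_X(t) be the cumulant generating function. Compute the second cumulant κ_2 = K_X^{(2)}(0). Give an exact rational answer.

κ_2 = D^2[K](0) = 20

M_X(t) = (1 - 2*t)^(-5)
K_X(t) = log M_X(t) = -5*log(1 - 2*t)
D^2[K](t) = 20/(4*t^2 - 4*t + 1)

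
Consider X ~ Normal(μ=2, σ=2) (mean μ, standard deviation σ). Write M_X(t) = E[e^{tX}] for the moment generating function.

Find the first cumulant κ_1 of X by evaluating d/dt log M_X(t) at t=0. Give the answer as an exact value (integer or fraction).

κ_1 = K^(1)(0) = 2

M_X(t) = e^(2*t^2 + 2*t)
K_X(t) = log M_X(t) = 2*t^2 + 2*t
K^(1)(t) = 4*t + 2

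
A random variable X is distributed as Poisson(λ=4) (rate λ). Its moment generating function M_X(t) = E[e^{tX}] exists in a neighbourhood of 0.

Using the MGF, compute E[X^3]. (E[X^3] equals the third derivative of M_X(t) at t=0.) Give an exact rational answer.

E[X^3] = d^3M/dt^3 |_{t=0} = 116

M_X(t) = e^(4*e^(t) - 4)
dM/dt = 4*e^(-4)*e^(t)*e^(4*e^(t))
d^2M/dt^2 = (16*e^(2*t)*e^(4*e^(t)) + 4*e^(t)*e^(4*e^(t)))*e^(-4)
d^3M/dt^3 = (64*e^(3*t)*e^(4*e^(t)) + 48*e^(2*t)*e^(4*e^(t)) + 4*e^(t)*e^(4*e^(t)))*e^(-4)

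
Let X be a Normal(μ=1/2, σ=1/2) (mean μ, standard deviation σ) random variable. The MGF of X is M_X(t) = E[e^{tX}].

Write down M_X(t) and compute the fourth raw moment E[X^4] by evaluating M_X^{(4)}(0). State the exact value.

E[X^4] = D^4[M](0) = 5/8

M_X(t) = e^(t^2/8 + t/2)
D^4[M](t) = t^4*e^(t/2)*e^(t^2/8)/256 + t^3*e^(t/2)*e^(t^2/8)/32 + 3*t^2*e^(t/2)*e^(t^2/8)/16 + t*e^(t/2)*e^(t^2/8)/2 + 5*e^(t/2)*e^(t^2/8)/8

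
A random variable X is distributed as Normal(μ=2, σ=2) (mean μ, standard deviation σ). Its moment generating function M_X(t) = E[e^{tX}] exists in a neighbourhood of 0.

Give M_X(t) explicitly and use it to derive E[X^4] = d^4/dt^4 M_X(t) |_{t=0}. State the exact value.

M_X(t) = e^(2*t^2 + 2*t)
M^(4)(t) = 256*t^4*e^(2*t)*e^(2*t^2) + 512*t^3*e^(2*t)*e^(2*t^2) + 768*t^2*e^(2*t)*e^(2*t^2) + 512*t*e^(2*t)*e^(2*t^2) + 160*e^(2*t)*e^(2*t^2)

E[X^4] = M^(4)(0) = 160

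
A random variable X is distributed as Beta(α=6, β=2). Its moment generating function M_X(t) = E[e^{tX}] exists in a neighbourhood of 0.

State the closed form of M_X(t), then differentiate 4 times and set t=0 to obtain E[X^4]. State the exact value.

E[X^4] = D^4[M](0) = 21/55

M_X(t) = ₁F₁(6; 8; t)
D^4[M](t) = 21*₁F₁(10; 12; t)/55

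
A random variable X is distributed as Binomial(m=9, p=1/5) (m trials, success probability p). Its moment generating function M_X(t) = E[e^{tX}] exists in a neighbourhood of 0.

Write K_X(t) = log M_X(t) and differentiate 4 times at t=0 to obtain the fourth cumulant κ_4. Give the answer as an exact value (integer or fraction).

κ_4 = K^(4)(0) = 36/625

M_X(t) = (e^(t)/5 + 4/5)^9
K_X(t) = log M_X(t) = 9*log(e^(t)/5 + 4/5)
K^(4)(t) = (36*e^(3*t) - 576*e^(2*t) + 576*e^(t))/(e^(4*t) + 16*e^(3*t) + 96*e^(2*t) + 256*e^(t) + 256)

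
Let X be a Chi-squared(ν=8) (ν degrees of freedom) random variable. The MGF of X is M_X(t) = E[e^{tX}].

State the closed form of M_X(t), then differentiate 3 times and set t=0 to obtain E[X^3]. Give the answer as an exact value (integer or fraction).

M_X(t) = (1 - 2*t)^(-4)
dM/dt = -8/(32*t^5 - 80*t^4 + 80*t^3 - 40*t^2 + 10*t - 1)
d^2M/dt^2 = 80/(64*t^6 - 192*t^5 + 240*t^4 - 160*t^3 + 60*t^2 - 12*t + 1)
d^3M/dt^3 = -960/(128*t^7 - 448*t^6 + 672*t^5 - 560*t^4 + 280*t^3 - 84*t^2 + 14*t - 1)

E[X^3] = d^3M/dt^3 |_{t=0} = 960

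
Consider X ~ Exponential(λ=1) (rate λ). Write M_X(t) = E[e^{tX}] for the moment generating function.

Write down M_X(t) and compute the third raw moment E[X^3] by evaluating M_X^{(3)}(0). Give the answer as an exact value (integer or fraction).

E[X^3] = D^3[M](0) = 6

M_X(t) = 1/(1 - t)
D^3[M](t) = 6/(t^4 - 4*t^3 + 6*t^2 - 4*t + 1)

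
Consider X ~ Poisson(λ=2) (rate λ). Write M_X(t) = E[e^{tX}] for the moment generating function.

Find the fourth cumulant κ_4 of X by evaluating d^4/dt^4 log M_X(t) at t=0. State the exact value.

M_X(t) = e^(2*e^(t) - 2)
K_X(t) = log M_X(t) = 2*e^(t) - 2
K′(t) = 2*e^(t)
K′′(t) = 2*e^(t)
K′′′(t) = 2*e^(t)
K′′′′(t) = 2*e^(t)

κ_4 = K′′′′(0) = 2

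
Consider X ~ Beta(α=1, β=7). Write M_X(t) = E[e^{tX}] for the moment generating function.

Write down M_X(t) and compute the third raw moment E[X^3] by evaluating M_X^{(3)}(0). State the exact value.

M_X(t) = ₁F₁(1; 8; t)
dM/dt = ₁F₁(2; 9; t)/8
d^2M/dt^2 = ₁F₁(3; 10; t)/36
d^3M/dt^3 = ₁F₁(4; 11; t)/120

E[X^3] = d^3M/dt^3 |_{t=0} = 1/120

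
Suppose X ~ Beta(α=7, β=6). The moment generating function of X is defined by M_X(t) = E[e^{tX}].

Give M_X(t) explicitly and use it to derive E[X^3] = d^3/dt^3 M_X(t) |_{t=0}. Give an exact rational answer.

E[X^3] = D^3[M](0) = 12/65

M_X(t) = ₁F₁(7; 13; t)
D^3[M](t) = 12*₁F₁(10; 16; t)/65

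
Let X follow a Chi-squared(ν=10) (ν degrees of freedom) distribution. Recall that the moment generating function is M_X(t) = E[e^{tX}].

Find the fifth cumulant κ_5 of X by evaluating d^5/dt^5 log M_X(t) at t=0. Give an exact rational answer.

κ_5 = K′′′′′(0) = 3840

M_X(t) = (1 - 2*t)^(-5)
K_X(t) = log M_X(t) = -5*log(1 - 2*t)
K′(t) = -10/(2*t - 1)
K′′(t) = 20/(4*t^2 - 4*t + 1)
K′′′(t) = -80/(8*t^3 - 12*t^2 + 6*t - 1)
K′′′′(t) = 480/(16*t^4 - 32*t^3 + 24*t^2 - 8*t + 1)
K′′′′′(t) = -3840/(32*t^5 - 80*t^4 + 80*t^3 - 40*t^2 + 10*t - 1)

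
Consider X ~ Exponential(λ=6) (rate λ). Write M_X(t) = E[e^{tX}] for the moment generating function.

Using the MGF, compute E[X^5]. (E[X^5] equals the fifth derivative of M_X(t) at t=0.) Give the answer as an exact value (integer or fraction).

E[X^5] = M^(5)(0) = 5/324

M_X(t) = 6/(6 - t)
M^(5)(t) = 720/(t^6 - 36*t^5 + 540*t^4 - 4320*t^3 + 19440*t^2 - 46656*t + 46656)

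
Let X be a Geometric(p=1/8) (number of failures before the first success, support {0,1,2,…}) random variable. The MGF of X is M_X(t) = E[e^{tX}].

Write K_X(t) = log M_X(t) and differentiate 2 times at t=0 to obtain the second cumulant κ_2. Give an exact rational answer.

κ_2 = D^2[K](0) = 56

M_X(t) = 1/(8*(1 - 7*e^(t)/8))
K_X(t) = log M_X(t) = -log(1 - 7*e^(t)/8) - 3*log(2)
D^2[K](t) = 56*e^(t)/(49*e^(2*t) - 112*e^(t) + 64)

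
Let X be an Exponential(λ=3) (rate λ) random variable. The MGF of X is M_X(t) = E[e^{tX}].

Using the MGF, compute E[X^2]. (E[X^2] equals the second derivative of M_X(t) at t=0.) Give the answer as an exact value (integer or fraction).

E[X^2] = M′′(0) = 2/9

M_X(t) = 3/(3 - t)
M′(t) = 3/(t^2 - 6*t + 9)
M′′(t) = -6/(t^3 - 9*t^2 + 27*t - 27)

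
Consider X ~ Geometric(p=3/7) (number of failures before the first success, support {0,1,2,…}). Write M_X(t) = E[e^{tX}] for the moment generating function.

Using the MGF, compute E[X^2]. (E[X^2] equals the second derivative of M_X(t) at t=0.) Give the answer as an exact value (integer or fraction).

M_X(t) = 3/(7*(1 - 4*e^(t)/7))
dM/dt = 12*e^(t)/(16*e^(2*t) - 56*e^(t) + 49)
d^2M/dt^2 = (-48*e^(2*t) - 84*e^(t))/(64*e^(3*t) - 336*e^(2*t) + 588*e^(t) - 343)

E[X^2] = d^2M/dt^2 |_{t=0} = 44/9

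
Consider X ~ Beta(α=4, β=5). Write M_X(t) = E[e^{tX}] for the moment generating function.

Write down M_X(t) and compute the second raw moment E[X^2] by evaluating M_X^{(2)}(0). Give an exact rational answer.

M_X(t) = ₁F₁(4; 9; t)
M′(t) = 4*₁F₁(5; 10; t)/9
M′′(t) = 2*₁F₁(6; 11; t)/9

E[X^2] = M′′(0) = 2/9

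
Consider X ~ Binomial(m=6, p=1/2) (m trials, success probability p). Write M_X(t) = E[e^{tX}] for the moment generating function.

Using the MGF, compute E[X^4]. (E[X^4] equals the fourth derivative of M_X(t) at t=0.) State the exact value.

E[X^4] = M′′′′(0) = 168

M_X(t) = (e^(t)/2 + 1/2)^6
M′(t) = 3*e^(6*t)/32 + 15*e^(5*t)/32 + 15*e^(4*t)/16 + 15*e^(3*t)/16 + 15*e^(2*t)/32 + 3*e^(t)/32
M′′(t) = 9*e^(6*t)/16 + 75*e^(5*t)/32 + 15*e^(4*t)/4 + 45*e^(3*t)/16 + 15*e^(2*t)/16 + 3*e^(t)/32
M′′′(t) = 27*e^(6*t)/8 + 375*e^(5*t)/32 + 15*e^(4*t) + 135*e^(3*t)/16 + 15*e^(2*t)/8 + 3*e^(t)/32
M′′′′(t) = 81*e^(6*t)/4 + 1875*e^(5*t)/32 + 60*e^(4*t) + 405*e^(3*t)/16 + 15*e^(2*t)/4 + 3*e^(t)/32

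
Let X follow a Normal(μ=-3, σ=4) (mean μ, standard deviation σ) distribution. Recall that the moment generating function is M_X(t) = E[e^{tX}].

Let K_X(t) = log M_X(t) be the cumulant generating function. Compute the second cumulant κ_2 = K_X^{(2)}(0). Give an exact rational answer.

κ_2 = D^2[K](0) = 16

M_X(t) = e^(8*t^2 - 3*t)
K_X(t) = log M_X(t) = 8*t^2 - 3*t
D^2[K](t) = 16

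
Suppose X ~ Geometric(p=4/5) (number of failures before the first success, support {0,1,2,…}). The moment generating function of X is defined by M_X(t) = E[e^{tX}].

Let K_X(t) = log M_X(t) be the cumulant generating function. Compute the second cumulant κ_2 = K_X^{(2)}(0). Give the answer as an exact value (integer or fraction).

κ_2 = d^2K/dt^2 |_{t=0} = 5/16

M_X(t) = 4/(5*(1 - e^(t)/5))
K_X(t) = log M_X(t) = -log(1 - e^(t)/5) - log(5) + 2*log(2)
dK/dt = -e^(t)/(e^(t) - 5)
d^2K/dt^2 = 5*e^(t)/(e^(2*t) - 10*e^(t) + 25)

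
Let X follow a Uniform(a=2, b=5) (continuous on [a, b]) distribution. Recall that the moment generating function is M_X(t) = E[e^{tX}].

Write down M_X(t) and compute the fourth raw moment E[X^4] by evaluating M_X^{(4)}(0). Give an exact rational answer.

M_X(t) = (e^(5*t) - e^(2*t))/(3*t)

E[X^4] = D^4[M](0) = 1031/5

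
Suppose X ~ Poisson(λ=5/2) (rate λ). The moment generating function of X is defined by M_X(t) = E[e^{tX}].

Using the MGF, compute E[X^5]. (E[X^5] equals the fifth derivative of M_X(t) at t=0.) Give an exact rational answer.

M_X(t) = e^(5*e^(t)/2 - 5/2)
M′(t) = 5*e^(-5/2)*e^(t)*e^(5*e^(t)/2)/2
M′′(t) = (25*e^(2*t)*e^(5*e^(t)/2) + 10*e^(t)*e^(5*e^(t)/2))*e^(-5/2)/4
M′′′(t) = (125*e^(3*t)*e^(5*e^(t)/2) + 150*e^(2*t)*e^(5*e^(t)/2) + 20*e^(t)*e^(5*e^(t)/2))*e^(-5/2)/8
M′′′′(t) = (625*e^(4*t)*e^(5*e^(t)/2) + 1500*e^(3*t)*e^(5*e^(t)/2) + 700*e^(2*t)*e^(5*e^(t)/2) + 40*e^(t)*e^(5*e^(t)/2))*e^(-5/2)/16
M′′′′′(t) = (3125*e^(5*t)*e^(5*e^(t)/2) + 12500*e^(4*t)*e^(5*e^(t)/2) + 12500*e^(3*t)*e^(5*e^(t)/2) + 3000*e^(2*t)*e^(5*e^(t)/2) + 80*e^(t)*e^(5*e^(t)/2))*e^(-5/2)/32

E[X^5] = M′′′′′(0) = 31205/32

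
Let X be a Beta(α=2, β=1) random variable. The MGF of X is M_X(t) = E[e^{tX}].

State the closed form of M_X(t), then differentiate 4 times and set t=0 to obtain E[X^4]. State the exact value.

M_X(t) = ₁F₁(2; 3; t)
M′(t) = 2*₁F₁(3; 4; t)/3
M′′(t) = ₁F₁(4; 5; t)/2
M′′′(t) = 2*₁F₁(5; 6; t)/5
M′′′′(t) = ₁F₁(6; 7; t)/3

E[X^4] = M′′′′(0) = 1/3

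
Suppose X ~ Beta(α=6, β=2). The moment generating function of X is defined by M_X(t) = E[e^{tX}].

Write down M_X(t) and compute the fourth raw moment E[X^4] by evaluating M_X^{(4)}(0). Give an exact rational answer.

E[X^4] = M′′′′(0) = 21/55

M_X(t) = ₁F₁(6; 8; t)
M′(t) = 3*₁F₁(7; 9; t)/4
M′′(t) = 7*₁F₁(8; 10; t)/12
M′′′(t) = 7*₁F₁(9; 11; t)/15
M′′′′(t) = 21*₁F₁(10; 12; t)/55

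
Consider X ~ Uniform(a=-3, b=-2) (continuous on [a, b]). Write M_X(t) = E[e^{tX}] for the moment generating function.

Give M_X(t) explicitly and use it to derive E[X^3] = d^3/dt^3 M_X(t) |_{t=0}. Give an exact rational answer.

M_X(t) = (e^(-2*t) - e^(-3*t))/t
D^3[M](t) = (-8*t^3*e^(t) + 27*t^3 - 12*t^2*e^(t) + 27*t^2 - 12*t*e^(t) + 18*t - 6*e^(t) + 6)*e^(-3*t)/t^4

E[X^3] = D^3[M](0) = -65/4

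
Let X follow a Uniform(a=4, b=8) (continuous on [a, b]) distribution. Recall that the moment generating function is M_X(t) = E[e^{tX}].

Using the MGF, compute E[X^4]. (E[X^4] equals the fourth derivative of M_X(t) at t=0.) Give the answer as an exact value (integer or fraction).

M_X(t) = (e^(8*t) - e^(4*t))/(4*t)
dM/dt = (8*t*e^(8*t) - 4*t*e^(4*t) - e^(8*t) + e^(4*t))/(4*t^2)
d^2M/dt^2 = (32*t^2*e^(8*t) - 8*t^2*e^(4*t) - 8*t*e^(8*t) + 4*t*e^(4*t) + e^(8*t) - e^(4*t))/(2*t^3)
d^3M/dt^3 = (256*t^3*e^(8*t) - 32*t^3*e^(4*t) - 96*t^2*e^(8*t) + 24*t^2*e^(4*t) + 24*t*e^(8*t) - 12*t*e^(4*t) - 3*e^(8*t) + 3*e^(4*t))/(2*t^4)

E[X^4] = d^4M/dt^4 |_{t=0} = 7936/5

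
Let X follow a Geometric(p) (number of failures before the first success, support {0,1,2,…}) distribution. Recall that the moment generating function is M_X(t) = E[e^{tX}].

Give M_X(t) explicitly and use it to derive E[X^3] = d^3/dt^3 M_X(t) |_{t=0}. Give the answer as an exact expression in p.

M_X(t) = p/(-(1 - p)*e^(t) + 1)

E[X^3] = D^3[M](0) = -1 + 7/p - 12/p^2 + 6/p^3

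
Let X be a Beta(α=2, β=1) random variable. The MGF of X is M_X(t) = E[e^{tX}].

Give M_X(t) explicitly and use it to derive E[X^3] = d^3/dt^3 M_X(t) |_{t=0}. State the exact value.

M_X(t) = ₁F₁(2; 3; t)
D^3[M](t) = 2*₁F₁(5; 6; t)/5

E[X^3] = D^3[M](0) = 2/5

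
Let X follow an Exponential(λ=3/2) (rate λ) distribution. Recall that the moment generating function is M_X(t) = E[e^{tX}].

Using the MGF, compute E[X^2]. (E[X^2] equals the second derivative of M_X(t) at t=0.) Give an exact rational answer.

E[X^2] = d^2M/dt^2 |_{t=0} = 8/9

M_X(t) = 3/(2*(3/2 - t))
dM/dt = 6/(4*t^2 - 12*t + 9)
d^2M/dt^2 = -24/(8*t^3 - 36*t^2 + 54*t - 27)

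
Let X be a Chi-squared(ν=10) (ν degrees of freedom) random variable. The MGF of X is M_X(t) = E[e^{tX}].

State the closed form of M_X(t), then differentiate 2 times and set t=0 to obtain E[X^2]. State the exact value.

M_X(t) = (1 - 2*t)^(-5)
D^2[M](t) = -120/(128*t^7 - 448*t^6 + 672*t^5 - 560*t^4 + 280*t^3 - 84*t^2 + 14*t - 1)

E[X^2] = D^2[M](0) = 120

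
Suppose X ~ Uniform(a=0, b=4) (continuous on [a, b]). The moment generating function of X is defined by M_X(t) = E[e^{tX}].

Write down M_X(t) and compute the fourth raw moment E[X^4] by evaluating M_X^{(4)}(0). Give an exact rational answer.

E[X^4] = d^4M/dt^4 |_{t=0} = 256/5

M_X(t) = (e^(4*t) - 1)/(4*t)
dM/dt = (4*t*e^(4*t) - e^(4*t) + 1)/(4*t^2)
d^2M/dt^2 = (8*t^2*e^(4*t) - 4*t*e^(4*t) + e^(4*t) - 1)/(2*t^3)
d^3M/dt^3 = (32*t^3*e^(4*t) - 24*t^2*e^(4*t) + 12*t*e^(4*t) - 3*e^(4*t) + 3)/(2*t^4)
d^4M/dt^4 = (64*t^4*e^(4*t) - 64*t^3*e^(4*t) + 48*t^2*e^(4*t) - 24*t*e^(4*t) + 6*e^(4*t) - 6)/t^5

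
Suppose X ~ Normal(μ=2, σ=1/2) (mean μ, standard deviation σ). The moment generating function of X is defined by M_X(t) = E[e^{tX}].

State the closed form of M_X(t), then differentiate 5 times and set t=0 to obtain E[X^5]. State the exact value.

M_X(t) = e^(t^2/8 + 2*t)

E[X^5] = M^(5)(0) = 431/8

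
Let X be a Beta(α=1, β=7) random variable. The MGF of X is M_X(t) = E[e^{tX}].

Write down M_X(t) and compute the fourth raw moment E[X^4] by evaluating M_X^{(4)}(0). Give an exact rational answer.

M_X(t) = ₁F₁(1; 8; t)
M′(t) = ₁F₁(2; 9; t)/8
M′′(t) = ₁F₁(3; 10; t)/36
M′′′(t) = ₁F₁(4; 11; t)/120
M′′′′(t) = ₁F₁(5; 12; t)/330

E[X^4] = M′′′′(0) = 1/330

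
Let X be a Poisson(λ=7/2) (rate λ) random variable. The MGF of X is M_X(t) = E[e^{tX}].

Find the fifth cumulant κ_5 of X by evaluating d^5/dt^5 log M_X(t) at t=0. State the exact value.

M_X(t) = e^(7*e^(t)/2 - 7/2)
K_X(t) = log M_X(t) = 7*e^(t)/2 - 7/2
K′(t) = 7*e^(t)/2
K′′(t) = 7*e^(t)/2
K′′′(t) = 7*e^(t)/2
K′′′′(t) = 7*e^(t)/2
K′′′′′(t) = 7*e^(t)/2

κ_5 = K′′′′′(0) = 7/2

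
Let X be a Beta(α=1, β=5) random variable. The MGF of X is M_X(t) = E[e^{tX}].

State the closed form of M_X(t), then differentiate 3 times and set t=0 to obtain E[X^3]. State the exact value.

M_X(t) = ₁F₁(1; 6; t)
D^3[M](t) = ₁F₁(4; 9; t)/56

E[X^3] = D^3[M](0) = 1/56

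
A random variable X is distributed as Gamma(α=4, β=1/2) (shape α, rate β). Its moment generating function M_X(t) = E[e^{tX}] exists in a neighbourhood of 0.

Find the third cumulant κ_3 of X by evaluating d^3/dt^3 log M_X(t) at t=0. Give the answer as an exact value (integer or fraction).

M_X(t) = 1/(16*(1/2 - t)^4)
K_X(t) = log M_X(t) = -4*log(1/2 - t) - 4*log(2)
D^3[K](t) = -64/(8*t^3 - 12*t^2 + 6*t - 1)

κ_3 = D^3[K](0) = 64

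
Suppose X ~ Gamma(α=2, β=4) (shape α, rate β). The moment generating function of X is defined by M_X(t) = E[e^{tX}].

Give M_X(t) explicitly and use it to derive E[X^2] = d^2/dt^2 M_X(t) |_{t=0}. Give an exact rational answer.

E[X^2] = D^2[M](0) = 3/8

M_X(t) = 16/(4 - t)^2
D^2[M](t) = 96/(t^4 - 16*t^3 + 96*t^2 - 256*t + 256)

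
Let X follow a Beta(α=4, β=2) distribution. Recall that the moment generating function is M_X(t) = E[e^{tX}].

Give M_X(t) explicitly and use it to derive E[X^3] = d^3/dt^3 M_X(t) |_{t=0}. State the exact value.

M_X(t) = ₁F₁(4; 6; t)
M^(3)(t) = 5*₁F₁(7; 9; t)/14

E[X^3] = M^(3)(0) = 5/14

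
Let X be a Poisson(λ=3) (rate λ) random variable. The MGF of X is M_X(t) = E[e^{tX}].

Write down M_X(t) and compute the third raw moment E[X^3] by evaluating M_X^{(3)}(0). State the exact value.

E[X^3] = D^3[M](0) = 57

M_X(t) = e^(3*e^(t) - 3)
D^3[M](t) = (27*e^(3*t)*e^(3*e^(t)) + 27*e^(2*t)*e^(3*e^(t)) + 3*e^(t)*e^(3*e^(t)))*e^(-3)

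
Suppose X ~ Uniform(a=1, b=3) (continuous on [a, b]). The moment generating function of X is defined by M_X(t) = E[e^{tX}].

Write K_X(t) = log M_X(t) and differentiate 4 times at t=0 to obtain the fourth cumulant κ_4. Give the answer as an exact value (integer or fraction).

κ_4 = K^(4)(0) = -2/15

M_X(t) = (e^(3*t) - e^(t))/(2*t)
K_X(t) = log M_X(t) = -log(t) + log(e^(3*t) - e^(t)) - log(2)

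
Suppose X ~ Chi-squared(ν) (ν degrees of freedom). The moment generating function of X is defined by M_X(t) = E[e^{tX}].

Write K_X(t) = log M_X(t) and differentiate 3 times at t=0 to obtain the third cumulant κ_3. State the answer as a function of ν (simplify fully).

κ_3 = d^3K/dt^3 |_{t=0} = 8*ν

M_X(t) = (1 - 2*t)^(-ν/2)
K_X(t) = log M_X(t) = -ν*log(1 - 2*t)/2
dK/dt = -ν/(2*t - 1)
d^2K/dt^2 = 2*ν/(4*t^2 - 4*t + 1)
d^3K/dt^3 = -8*ν/(8*t^3 - 12*t^2 + 6*t - 1)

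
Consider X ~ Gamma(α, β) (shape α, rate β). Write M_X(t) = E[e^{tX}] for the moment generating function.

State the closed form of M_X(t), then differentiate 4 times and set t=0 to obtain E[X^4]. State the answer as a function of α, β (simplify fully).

E[X^4] = d^4M/dt^4 |_{t=0} = α*(α^3 + 6*α^2 + 11*α + 6)/β^4

M_X(t) = (β/(β - t))^α
dM/dt = -α*β^α*(1/(β - t))^α/(-β + t)
d^2M/dt^2 = (α^2*β^α*(1/(β - t))^α + α*β^α*(1/(β - t))^α)/(β^2 - 2*β*t + t^2)
d^3M/dt^3 = (-α^3*β^α*(1/(β - t))^α - 3*α^2*β^α*(1/(β - t))^α - 2*α*β^α*(1/(β - t))^α)/(-β^3 + 3*β^2*t - 3*β*t^2 + t^3)
d^4M/dt^4 = (α^4*β^α*(1/(β - t))^α + 6*α^3*β^α*(1/(β - t))^α + 11*α^2*β^α*(1/(β - t))^α + 6*α*β^α*(1/(β - t))^α)/(β^4 - 4*β^3*t + 6*β^2*t^2 - 4*β*t^3 + t^4)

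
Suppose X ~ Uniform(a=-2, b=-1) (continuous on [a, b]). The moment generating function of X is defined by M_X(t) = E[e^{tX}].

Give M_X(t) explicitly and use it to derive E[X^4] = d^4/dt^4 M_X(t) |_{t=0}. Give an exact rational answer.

E[X^4] = M′′′′(0) = 31/5

M_X(t) = (e^(-t) - e^(-2*t))/t
M′(t) = (-t*e^(t) + 2*t - e^(t) + 1)*e^(-2*t)/t^2
M′′(t) = (t^2*e^(t) - 4*t^2 + 2*t*e^(t) - 4*t + 2*e^(t) - 2)*e^(-2*t)/t^3
M′′′(t) = (-t^3*e^(t) + 8*t^3 - 3*t^2*e^(t) + 12*t^2 - 6*t*e^(t) + 12*t - 6*e^(t) + 6)*e^(-2*t)/t^4
M′′′′(t) = (t^4*e^(t) - 16*t^4 + 4*t^3*e^(t) - 32*t^3 + 12*t^2*e^(t) - 48*t^2 + 24*t*e^(t) - 48*t + 24*e^(t) - 24)*e^(-2*t)/t^5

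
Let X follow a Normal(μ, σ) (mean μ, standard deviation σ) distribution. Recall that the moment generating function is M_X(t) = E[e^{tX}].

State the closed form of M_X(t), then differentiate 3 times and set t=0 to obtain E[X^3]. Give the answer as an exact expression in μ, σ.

M_X(t) = e^(μ*t + σ^2*t^2/2)

E[X^3] = M^(3)(0) = μ*(μ^2 + 3*σ^2)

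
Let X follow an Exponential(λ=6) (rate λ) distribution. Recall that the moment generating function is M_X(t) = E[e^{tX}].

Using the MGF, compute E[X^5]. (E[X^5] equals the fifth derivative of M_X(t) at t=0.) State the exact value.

E[X^5] = M′′′′′(0) = 5/324

M_X(t) = 6/(6 - t)
M′(t) = 6/(t^2 - 12*t + 36)
M′′(t) = -12/(t^3 - 18*t^2 + 108*t - 216)
M′′′(t) = 36/(t^4 - 24*t^3 + 216*t^2 - 864*t + 1296)
M′′′′(t) = -144/(t^5 - 30*t^4 + 360*t^3 - 2160*t^2 + 6480*t - 7776)
M′′′′′(t) = 720/(t^6 - 36*t^5 + 540*t^4 - 4320*t^3 + 19440*t^2 - 46656*t + 46656)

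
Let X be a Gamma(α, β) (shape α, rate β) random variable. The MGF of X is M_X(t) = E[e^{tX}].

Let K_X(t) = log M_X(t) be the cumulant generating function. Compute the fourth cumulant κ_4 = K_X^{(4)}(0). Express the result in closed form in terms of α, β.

M_X(t) = (β/(β - t))^α
K_X(t) = log M_X(t) = α*(log(β) - log(β - t))
K′(t) = -α/(-β + t)
K′′(t) = α/(β^2 - 2*β*t + t^2)
K′′′(t) = -2*α/(-β^3 + 3*β^2*t - 3*β*t^2 + t^3)
K′′′′(t) = 6*α/(β^4 - 4*β^3*t + 6*β^2*t^2 - 4*β*t^3 + t^4)

κ_4 = K′′′′(0) = 6*α/β^4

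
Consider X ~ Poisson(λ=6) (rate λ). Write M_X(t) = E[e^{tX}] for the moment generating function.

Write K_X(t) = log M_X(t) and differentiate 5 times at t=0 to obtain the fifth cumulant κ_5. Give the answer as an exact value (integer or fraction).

M_X(t) = e^(6*e^(t) - 6)
K_X(t) = log M_X(t) = 6*e^(t) - 6
K′(t) = 6*e^(t)
K′′(t) = 6*e^(t)
K′′′(t) = 6*e^(t)
K′′′′(t) = 6*e^(t)
K′′′′′(t) = 6*e^(t)

κ_5 = K′′′′′(0) = 6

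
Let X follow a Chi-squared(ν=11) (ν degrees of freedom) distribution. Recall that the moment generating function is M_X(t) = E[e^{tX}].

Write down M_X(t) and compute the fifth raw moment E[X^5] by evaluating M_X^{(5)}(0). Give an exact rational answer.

E[X^5] = M^(5)(0) = 692835

M_X(t) = (1 - 2*t)^(-11/2)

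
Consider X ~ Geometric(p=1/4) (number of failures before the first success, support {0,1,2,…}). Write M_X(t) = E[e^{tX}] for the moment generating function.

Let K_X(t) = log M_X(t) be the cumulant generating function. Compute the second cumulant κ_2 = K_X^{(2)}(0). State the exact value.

M_X(t) = 1/(4*(1 - 3*e^(t)/4))
K_X(t) = log M_X(t) = -log(1 - 3*e^(t)/4) - 2*log(2)
dK/dt = -3*e^(t)/(3*e^(t) - 4)
d^2K/dt^2 = 12*e^(t)/(9*e^(2*t) - 24*e^(t) + 16)

κ_2 = d^2K/dt^2 |_{t=0} = 12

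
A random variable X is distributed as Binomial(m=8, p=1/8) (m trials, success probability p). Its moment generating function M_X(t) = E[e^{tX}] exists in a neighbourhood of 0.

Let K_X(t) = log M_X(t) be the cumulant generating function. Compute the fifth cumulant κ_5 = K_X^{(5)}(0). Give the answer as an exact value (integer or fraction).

κ_5 = d^5K/dt^5 |_{t=0} = -105/512

M_X(t) = (e^(t)/8 + 7/8)^8
K_X(t) = log M_X(t) = 8*log(e^(t)/8 + 7/8)
dK/dt = 8*e^(t)/(e^(t) + 7)
d^2K/dt^2 = 56*e^(t)/(e^(2*t) + 14*e^(t) + 49)
d^3K/dt^3 = (-56*e^(2*t) + 392*e^(t))/(e^(3*t) + 21*e^(2*t) + 147*e^(t) + 343)
d^4K/dt^4 = (56*e^(3*t) - 1568*e^(2*t) + 2744*e^(t))/(e^(4*t) + 28*e^(3*t) + 294*e^(2*t) + 1372*e^(t) + 2401)
d^5K/dt^5 = (-56*e^(4*t) + 4312*e^(3*t) - 30184*e^(2*t) + 19208*e^(t))/(e^(5*t) + 35*e^(4*t) + 490*e^(3*t) + 3430*e^(2*t) + 12005*e^(t) + 16807)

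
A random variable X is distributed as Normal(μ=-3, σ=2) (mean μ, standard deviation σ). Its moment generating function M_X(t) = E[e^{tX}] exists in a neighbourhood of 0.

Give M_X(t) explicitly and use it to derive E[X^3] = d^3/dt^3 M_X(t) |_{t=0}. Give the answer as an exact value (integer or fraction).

M_X(t) = e^(2*t^2 - 3*t)
M^(3)(t) = (64*t^3*e^(2*t^2) - 144*t^2*e^(2*t^2) + 156*t*e^(2*t^2) - 63*e^(2*t^2))*e^(-3*t)

E[X^3] = M^(3)(0) = -63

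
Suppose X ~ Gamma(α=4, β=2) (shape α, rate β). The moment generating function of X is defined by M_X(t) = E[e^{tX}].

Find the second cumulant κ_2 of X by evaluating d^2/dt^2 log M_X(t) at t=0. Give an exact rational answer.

κ_2 = D^2[K](0) = 1

M_X(t) = 16/(2 - t)^4
K_X(t) = log M_X(t) = -4*log(2 - t) + 4*log(2)
D^2[K](t) = 4/(t^2 - 4*t + 4)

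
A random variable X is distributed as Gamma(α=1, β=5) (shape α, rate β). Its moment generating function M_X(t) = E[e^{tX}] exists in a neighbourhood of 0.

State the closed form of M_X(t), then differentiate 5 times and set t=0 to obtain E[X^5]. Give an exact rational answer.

M_X(t) = 5/(5 - t)
M^(5)(t) = 600/(t^6 - 30*t^5 + 375*t^4 - 2500*t^3 + 9375*t^2 - 18750*t + 15625)

E[X^5] = M^(5)(0) = 24/625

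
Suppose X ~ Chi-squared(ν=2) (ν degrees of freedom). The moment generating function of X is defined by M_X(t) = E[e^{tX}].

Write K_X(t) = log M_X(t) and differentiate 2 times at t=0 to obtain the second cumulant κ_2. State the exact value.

κ_2 = D^2[K](0) = 4

M_X(t) = 1/(1 - 2*t)
K_X(t) = log M_X(t) = -log(1 - 2*t)
D^2[K](t) = 4/(4*t^2 - 4*t + 1)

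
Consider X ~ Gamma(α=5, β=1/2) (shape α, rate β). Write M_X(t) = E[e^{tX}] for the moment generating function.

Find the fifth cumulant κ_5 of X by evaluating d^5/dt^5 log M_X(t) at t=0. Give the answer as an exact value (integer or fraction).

M_X(t) = 1/(32*(1/2 - t)^5)
K_X(t) = log M_X(t) = -5*log(1/2 - t) - 5*log(2)
dK/dt = -10/(2*t - 1)
d^2K/dt^2 = 20/(4*t^2 - 4*t + 1)
d^3K/dt^3 = -80/(8*t^3 - 12*t^2 + 6*t - 1)
d^4K/dt^4 = 480/(16*t^4 - 32*t^3 + 24*t^2 - 8*t + 1)
d^5K/dt^5 = -3840/(32*t^5 - 80*t^4 + 80*t^3 - 40*t^2 + 10*t - 1)

κ_5 = d^5K/dt^5 |_{t=0} = 3840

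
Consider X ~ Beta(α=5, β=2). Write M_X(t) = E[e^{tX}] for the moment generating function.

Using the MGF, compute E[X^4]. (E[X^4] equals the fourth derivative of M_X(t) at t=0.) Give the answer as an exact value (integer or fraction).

M_X(t) = ₁F₁(5; 7; t)
M^(4)(t) = ₁F₁(9; 11; t)/3

E[X^4] = M^(4)(0) = 1/3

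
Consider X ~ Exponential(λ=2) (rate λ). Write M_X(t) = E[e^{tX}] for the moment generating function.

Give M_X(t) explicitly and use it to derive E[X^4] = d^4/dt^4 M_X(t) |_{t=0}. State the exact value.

E[X^4] = D^4[M](0) = 3/2

M_X(t) = 2/(2 - t)
D^4[M](t) = -48/(t^5 - 10*t^4 + 40*t^3 - 80*t^2 + 80*t - 32)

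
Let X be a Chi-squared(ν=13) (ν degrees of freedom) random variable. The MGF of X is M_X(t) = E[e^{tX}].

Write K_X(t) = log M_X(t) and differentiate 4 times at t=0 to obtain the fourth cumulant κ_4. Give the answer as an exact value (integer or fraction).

κ_4 = d^4K/dt^4 |_{t=0} = 624

M_X(t) = (1 - 2*t)^(-13/2)
K_X(t) = log M_X(t) = -13*log(1 - 2*t)/2
dK/dt = -13/(2*t - 1)
d^2K/dt^2 = 26/(4*t^2 - 4*t + 1)
d^3K/dt^3 = -104/(8*t^3 - 12*t^2 + 6*t - 1)
d^4K/dt^4 = 624/(16*t^4 - 32*t^3 + 24*t^2 - 8*t + 1)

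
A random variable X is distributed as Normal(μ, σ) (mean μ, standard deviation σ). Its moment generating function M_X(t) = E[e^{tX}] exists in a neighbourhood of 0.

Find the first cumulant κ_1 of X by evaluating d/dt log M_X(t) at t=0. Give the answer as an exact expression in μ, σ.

κ_1 = D[K](0) = μ

M_X(t) = e^(μ*t + σ^2*t^2/2)
K_X(t) = log M_X(t) = μ*t + σ^2*t^2/2
D[K](t) = μ + σ^2*t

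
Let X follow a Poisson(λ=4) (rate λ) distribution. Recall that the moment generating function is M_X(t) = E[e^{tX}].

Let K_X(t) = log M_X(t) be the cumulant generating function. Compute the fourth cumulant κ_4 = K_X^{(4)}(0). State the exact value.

M_X(t) = e^(4*e^(t) - 4)
K_X(t) = log M_X(t) = 4*e^(t) - 4
K′(t) = 4*e^(t)
K′′(t) = 4*e^(t)
K′′′(t) = 4*e^(t)
K′′′′(t) = 4*e^(t)

κ_4 = K′′′′(0) = 4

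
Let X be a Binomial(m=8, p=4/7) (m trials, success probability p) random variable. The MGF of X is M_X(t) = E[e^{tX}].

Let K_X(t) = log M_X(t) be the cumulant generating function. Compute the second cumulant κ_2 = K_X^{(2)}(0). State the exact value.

κ_2 = K^(2)(0) = 96/49

M_X(t) = (4*e^(t)/7 + 3/7)^8
K_X(t) = log M_X(t) = 8*log(4*e^(t)/7 + 3/7)
K^(2)(t) = 96*e^(t)/(16*e^(2*t) + 24*e^(t) + 9)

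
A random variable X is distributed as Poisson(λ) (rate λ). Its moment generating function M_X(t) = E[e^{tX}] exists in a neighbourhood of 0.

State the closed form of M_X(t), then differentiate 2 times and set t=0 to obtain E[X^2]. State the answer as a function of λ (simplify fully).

E[X^2] = M^(2)(0) = λ*(λ + 1)

M_X(t) = e^(λ*(e^(t) - 1))
M^(2)(t) = (λ^2*e^(2*t)*e^(λ*e^(t)) + λ*e^(t)*e^(λ*e^(t)))*e^(-λ)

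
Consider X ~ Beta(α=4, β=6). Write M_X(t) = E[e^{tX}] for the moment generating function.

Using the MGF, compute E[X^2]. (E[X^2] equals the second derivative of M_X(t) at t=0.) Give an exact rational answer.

E[X^2] = D^2[M](0) = 2/11

M_X(t) = ₁F₁(4; 10; t)
D^2[M](t) = 2*₁F₁(6; 12; t)/11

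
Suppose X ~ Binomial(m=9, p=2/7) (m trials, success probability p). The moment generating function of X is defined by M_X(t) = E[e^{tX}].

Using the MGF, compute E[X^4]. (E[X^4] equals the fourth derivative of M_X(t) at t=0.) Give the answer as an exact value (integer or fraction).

M_X(t) = (2*e^(t)/7 + 5/7)^9

E[X^4] = M^(4)(0) = 46098/343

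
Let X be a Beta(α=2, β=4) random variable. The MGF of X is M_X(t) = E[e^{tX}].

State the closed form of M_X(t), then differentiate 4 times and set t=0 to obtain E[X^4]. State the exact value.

M_X(t) = ₁F₁(2; 6; t)
D^4[M](t) = 5*₁F₁(6; 10; t)/126

E[X^4] = D^4[M](0) = 5/126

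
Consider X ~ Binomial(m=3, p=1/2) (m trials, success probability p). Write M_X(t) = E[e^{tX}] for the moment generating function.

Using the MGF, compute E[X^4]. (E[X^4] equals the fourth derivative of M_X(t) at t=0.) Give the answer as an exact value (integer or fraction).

E[X^4] = M^(4)(0) = 33/2

M_X(t) = (e^(t)/2 + 1/2)^3
M^(4)(t) = 81*e^(3*t)/8 + 6*e^(2*t) + 3*e^(t)/8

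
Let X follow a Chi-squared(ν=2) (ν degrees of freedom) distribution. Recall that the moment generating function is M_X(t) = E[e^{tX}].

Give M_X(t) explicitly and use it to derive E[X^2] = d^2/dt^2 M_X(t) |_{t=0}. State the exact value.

E[X^2] = M^(2)(0) = 8

M_X(t) = 1/(1 - 2*t)
M^(2)(t) = -8/(8*t^3 - 12*t^2 + 6*t - 1)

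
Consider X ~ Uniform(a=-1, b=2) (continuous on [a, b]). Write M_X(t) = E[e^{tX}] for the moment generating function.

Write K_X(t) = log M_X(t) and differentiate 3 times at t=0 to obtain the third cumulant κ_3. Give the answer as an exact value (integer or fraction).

M_X(t) = (e^(2*t) - e^(-t))/(3*t)
K_X(t) = log M_X(t) = -log(t) + log(e^(2*t) - e^(-t)) - log(3)
dK/dt = (2*t*e^(3*t) + t - e^(3*t) + 1)/(t*e^(3*t) - t)
d^2K/dt^2 = (-9*t^2*e^(3*t) + e^(6*t) - 2*e^(3*t) + 1)/(t^2*e^(6*t) - 2*t^2*e^(3*t) + t^2)
d^3K/dt^3 = (27*t^3*e^(6*t) + 27*t^3*e^(3*t) - 2*e^(9*t) + 6*e^(6*t) - 6*e^(3*t) + 2)/(t^3*e^(9*t) - 3*t^3*e^(6*t) + 3*t^3*e^(3*t) - t^3)

κ_3 = d^3K/dt^3 |_{t=0} = 0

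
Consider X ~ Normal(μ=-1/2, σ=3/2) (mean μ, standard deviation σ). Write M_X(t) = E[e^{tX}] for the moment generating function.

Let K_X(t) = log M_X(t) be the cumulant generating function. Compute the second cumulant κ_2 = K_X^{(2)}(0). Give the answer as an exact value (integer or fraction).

M_X(t) = e^(9*t^2/8 - t/2)
K_X(t) = log M_X(t) = 9*t^2/8 - t/2
D^2[K](t) = 9/4

κ_2 = D^2[K](0) = 9/4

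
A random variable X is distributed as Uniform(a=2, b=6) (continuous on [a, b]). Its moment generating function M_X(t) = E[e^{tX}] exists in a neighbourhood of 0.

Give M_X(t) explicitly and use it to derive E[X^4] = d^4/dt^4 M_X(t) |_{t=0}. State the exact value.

E[X^4] = D^4[M](0) = 1936/5

M_X(t) = (e^(6*t) - e^(2*t))/(4*t)
D^4[M](t) = (324*t^4*e^(6*t) - 4*t^4*e^(2*t) - 216*t^3*e^(6*t) + 8*t^3*e^(2*t) + 108*t^2*e^(6*t) - 12*t^2*e^(2*t) - 36*t*e^(6*t) + 12*t*e^(2*t) + 6*e^(6*t) - 6*e^(2*t))/t^5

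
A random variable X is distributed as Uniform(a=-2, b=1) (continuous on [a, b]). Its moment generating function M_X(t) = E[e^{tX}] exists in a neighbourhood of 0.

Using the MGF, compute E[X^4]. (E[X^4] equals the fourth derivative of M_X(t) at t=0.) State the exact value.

M_X(t) = (e^(t) - e^(-2*t))/(3*t)
D^4[M](t) = (t^4*e^(3*t) - 16*t^4 - 4*t^3*e^(3*t) - 32*t^3 + 12*t^2*e^(3*t) - 48*t^2 - 24*t*e^(3*t) - 48*t + 24*e^(3*t) - 24)*e^(-2*t)/(3*t^5)

E[X^4] = D^4[M](0) = 11/5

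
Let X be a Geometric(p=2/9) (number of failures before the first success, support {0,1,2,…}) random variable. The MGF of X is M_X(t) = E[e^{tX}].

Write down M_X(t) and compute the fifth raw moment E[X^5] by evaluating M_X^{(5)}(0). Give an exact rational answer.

E[X^5] = d^5M/dt^5 |_{t=0} = 211687/2

M_X(t) = 2/(9*(1 - 7*e^(t)/9))
dM/dt = 14*e^(t)/(49*e^(2*t) - 126*e^(t) + 81)
d^2M/dt^2 = (-98*e^(2*t) - 126*e^(t))/(343*e^(3*t) - 1323*e^(2*t) + 1701*e^(t) - 729)
d^3M/dt^3 = (686*e^(3*t) + 3528*e^(2*t) + 1134*e^(t))/(2401*e^(4*t) - 12348*e^(3*t) + 23814*e^(2*t) - 20412*e^(t) + 6561)
d^4M/dt^4 = (-4802*e^(4*t) - 67914*e^(3*t) - 87318*e^(2*t) - 10206*e^(t))/(16807*e^(5*t) - 108045*e^(4*t) + 277830*e^(3*t) - 357210*e^(2*t) + 229635*e^(t) - 59049)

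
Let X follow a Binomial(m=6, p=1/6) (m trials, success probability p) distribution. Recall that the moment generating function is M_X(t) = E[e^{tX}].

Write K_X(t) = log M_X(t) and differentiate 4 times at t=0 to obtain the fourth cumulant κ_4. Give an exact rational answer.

κ_4 = K′′′′(0) = 5/36

M_X(t) = (e^(t)/6 + 5/6)^6
K_X(t) = log M_X(t) = 6*log(e^(t)/6 + 5/6)
K′(t) = 6*e^(t)/(e^(t) + 5)
K′′(t) = 30*e^(t)/(e^(2*t) + 10*e^(t) + 25)
K′′′(t) = (-30*e^(2*t) + 150*e^(t))/(e^(3*t) + 15*e^(2*t) + 75*e^(t) + 125)
K′′′′(t) = (30*e^(3*t) - 600*e^(2*t) + 750*e^(t))/(e^(4*t) + 20*e^(3*t) + 150*e^(2*t) + 500*e^(t) + 625)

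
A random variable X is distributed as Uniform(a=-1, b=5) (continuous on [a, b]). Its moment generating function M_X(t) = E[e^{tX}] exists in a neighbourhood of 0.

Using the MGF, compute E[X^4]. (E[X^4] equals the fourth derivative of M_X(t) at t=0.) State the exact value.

M_X(t) = (e^(5*t) - e^(-t))/(6*t)
M′(t) = (5*t*e^(6*t) + t - e^(6*t) + 1)*e^(-t)/(6*t^2)
M′′(t) = (25*t^2*e^(6*t) - t^2 - 10*t*e^(6*t) - 2*t + 2*e^(6*t) - 2)*e^(-t)/(6*t^3)
M′′′(t) = (125*t^3*e^(6*t) + t^3 - 75*t^2*e^(6*t) + 3*t^2 + 30*t*e^(6*t) + 6*t - 6*e^(6*t) + 6)*e^(-t)/(6*t^4)
M′′′′(t) = (625*t^4*e^(6*t) - t^4 - 500*t^3*e^(6*t) - 4*t^3 + 300*t^2*e^(6*t) - 12*t^2 - 120*t*e^(6*t) - 24*t + 24*e^(6*t) - 24)*e^(-t)/(6*t^5)

E[X^4] = M′′′′(0) = 521/5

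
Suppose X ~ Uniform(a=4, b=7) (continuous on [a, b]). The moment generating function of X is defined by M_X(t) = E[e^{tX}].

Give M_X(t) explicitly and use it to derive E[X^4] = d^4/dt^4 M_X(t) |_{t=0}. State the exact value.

E[X^4] = D^4[M](0) = 5261/5

M_X(t) = (e^(7*t) - e^(4*t))/(3*t)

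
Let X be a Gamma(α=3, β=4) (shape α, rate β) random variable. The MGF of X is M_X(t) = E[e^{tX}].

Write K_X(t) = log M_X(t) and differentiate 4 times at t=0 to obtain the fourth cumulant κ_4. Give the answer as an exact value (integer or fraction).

κ_4 = D^4[K](0) = 9/128

M_X(t) = 64/(4 - t)^3
K_X(t) = log M_X(t) = -3*log(4 - t) + 6*log(2)
D^4[K](t) = 18/(t^4 - 16*t^3 + 96*t^2 - 256*t + 256)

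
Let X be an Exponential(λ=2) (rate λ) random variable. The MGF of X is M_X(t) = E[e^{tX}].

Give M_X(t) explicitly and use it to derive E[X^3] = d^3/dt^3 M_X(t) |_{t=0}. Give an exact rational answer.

E[X^3] = M^(3)(0) = 3/4

M_X(t) = 2/(2 - t)
M^(3)(t) = 12/(t^4 - 8*t^3 + 24*t^2 - 32*t + 16)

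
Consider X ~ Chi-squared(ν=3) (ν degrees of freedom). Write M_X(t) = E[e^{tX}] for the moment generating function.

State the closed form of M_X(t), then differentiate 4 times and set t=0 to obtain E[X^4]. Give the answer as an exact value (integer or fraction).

E[X^4] = M′′′′(0) = 945

M_X(t) = (1 - 2*t)^(-3/2)
M′(t) = 3/(4*t^2*√(1 - 2*t) - 4*t*√(1 - 2*t) + √(1 - 2*t))
M′′(t) = -15/(8*t^3*√(1 - 2*t) - 12*t^2*√(1 - 2*t) + 6*t*√(1 - 2*t) - √(1 - 2*t))
M′′′(t) = 105/(16*t^4*√(1 - 2*t) - 32*t^3*√(1 - 2*t) + 24*t^2*√(1 - 2*t) - 8*t*√(1 - 2*t) + √(1 - 2*t))
M′′′′(t) = -945/(32*t^5*√(1 - 2*t) - 80*t^4*√(1 - 2*t) + 80*t^3*√(1 - 2*t) - 40*t^2*√(1 - 2*t) + 10*t*√(1 - 2*t) - √(1 - 2*t))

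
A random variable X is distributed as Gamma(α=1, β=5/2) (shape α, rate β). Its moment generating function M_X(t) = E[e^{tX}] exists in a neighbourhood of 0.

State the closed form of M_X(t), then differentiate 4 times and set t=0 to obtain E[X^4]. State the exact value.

E[X^4] = M′′′′(0) = 384/625

M_X(t) = 5/(2*(5/2 - t))
M′(t) = 10/(4*t^2 - 20*t + 25)
M′′(t) = -40/(8*t^3 - 60*t^2 + 150*t - 125)
M′′′(t) = 240/(16*t^4 - 160*t^3 + 600*t^2 - 1000*t + 625)
M′′′′(t) = -1920/(32*t^5 - 400*t^4 + 2000*t^3 - 5000*t^2 + 6250*t - 3125)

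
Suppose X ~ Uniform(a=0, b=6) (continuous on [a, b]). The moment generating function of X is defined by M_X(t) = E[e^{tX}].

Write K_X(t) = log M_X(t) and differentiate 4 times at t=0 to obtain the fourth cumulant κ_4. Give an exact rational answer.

κ_4 = d^4K/dt^4 |_{t=0} = -54/5

M_X(t) = (e^(6*t) - 1)/(6*t)
K_X(t) = log M_X(t) = -log(t) + log(e^(6*t) - 1) - log(6)
dK/dt = (6*t*e^(6*t) - e^(6*t) + 1)/(t*e^(6*t) - t)
d^2K/dt^2 = (-36*t^2*e^(6*t) + e^(12*t) - 2*e^(6*t) + 1)/(t^2*e^(12*t) - 2*t^2*e^(6*t) + t^2)
d^3K/dt^3 = (216*t^3*e^(12*t) + 216*t^3*e^(6*t) - 2*e^(18*t) + 6*e^(12*t) - 6*e^(6*t) + 2)/(t^3*e^(18*t) - 3*t^3*e^(12*t) + 3*t^3*e^(6*t) - t^3)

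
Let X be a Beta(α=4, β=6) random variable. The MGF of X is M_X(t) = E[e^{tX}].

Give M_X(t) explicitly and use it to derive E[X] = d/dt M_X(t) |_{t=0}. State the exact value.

M_X(t) = ₁F₁(4; 10; t)
M′(t) = 2*₁F₁(5; 11; t)/5

E[X] = M′(0) = 2/5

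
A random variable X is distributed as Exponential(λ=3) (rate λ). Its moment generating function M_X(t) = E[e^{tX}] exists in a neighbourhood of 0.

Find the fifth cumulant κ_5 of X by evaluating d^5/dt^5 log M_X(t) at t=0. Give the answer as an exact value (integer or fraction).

M_X(t) = 3/(3 - t)
K_X(t) = log M_X(t) = -log(3 - t) + log(3)
K′(t) = -1/(t - 3)
K′′(t) = 1/(t^2 - 6*t + 9)
K′′′(t) = -2/(t^3 - 9*t^2 + 27*t - 27)
K′′′′(t) = 6/(t^4 - 12*t^3 + 54*t^2 - 108*t + 81)
K′′′′′(t) = -24/(t^5 - 15*t^4 + 90*t^3 - 270*t^2 + 405*t - 243)

κ_5 = K′′′′′(0) = 8/81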